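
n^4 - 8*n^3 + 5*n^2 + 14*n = n*(n - 7)*(n - 2)*(n + 1)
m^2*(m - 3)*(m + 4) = m^4 + m^3 - 12*m^2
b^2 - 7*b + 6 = (b - 6)*(b - 1)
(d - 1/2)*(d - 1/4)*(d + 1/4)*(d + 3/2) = d^4 + d^3 - 13*d^2/16 - d/16 + 3/64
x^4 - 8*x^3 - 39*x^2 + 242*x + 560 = (x - 8)*(x - 7)*(x + 2)*(x + 5)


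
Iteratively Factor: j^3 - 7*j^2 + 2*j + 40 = (j - 4)*(j^2 - 3*j - 10) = (j - 4)*(j + 2)*(j - 5)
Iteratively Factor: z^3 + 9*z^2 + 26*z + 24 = (z + 3)*(z^2 + 6*z + 8) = (z + 2)*(z + 3)*(z + 4)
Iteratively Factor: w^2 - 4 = (w - 2)*(w + 2)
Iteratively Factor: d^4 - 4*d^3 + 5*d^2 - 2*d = (d - 2)*(d^3 - 2*d^2 + d) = (d - 2)*(d - 1)*(d^2 - d) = (d - 2)*(d - 1)^2*(d)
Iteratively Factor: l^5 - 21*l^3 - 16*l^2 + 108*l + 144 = (l - 3)*(l^4 + 3*l^3 - 12*l^2 - 52*l - 48) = (l - 3)*(l + 2)*(l^3 + l^2 - 14*l - 24) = (l - 3)*(l + 2)^2*(l^2 - l - 12) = (l - 3)*(l + 2)^2*(l + 3)*(l - 4)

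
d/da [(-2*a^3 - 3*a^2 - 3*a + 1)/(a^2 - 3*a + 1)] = 2*a*(-a^3 + 6*a^2 + 3*a - 4)/(a^4 - 6*a^3 + 11*a^2 - 6*a + 1)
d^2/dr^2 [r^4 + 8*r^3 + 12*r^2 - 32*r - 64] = 12*r^2 + 48*r + 24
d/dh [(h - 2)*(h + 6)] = 2*h + 4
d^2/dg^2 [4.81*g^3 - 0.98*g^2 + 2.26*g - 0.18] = 28.86*g - 1.96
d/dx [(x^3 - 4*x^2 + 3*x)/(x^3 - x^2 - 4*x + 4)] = (3*x^2 - 8*x + 12)/(x^4 - 8*x^2 + 16)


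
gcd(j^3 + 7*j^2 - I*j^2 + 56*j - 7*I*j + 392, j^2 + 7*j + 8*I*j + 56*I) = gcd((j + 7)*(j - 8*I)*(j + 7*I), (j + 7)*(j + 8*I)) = j + 7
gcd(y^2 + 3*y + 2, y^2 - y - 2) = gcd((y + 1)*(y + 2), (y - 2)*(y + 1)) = y + 1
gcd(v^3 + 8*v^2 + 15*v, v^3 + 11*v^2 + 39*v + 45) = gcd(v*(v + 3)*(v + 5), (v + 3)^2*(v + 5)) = v^2 + 8*v + 15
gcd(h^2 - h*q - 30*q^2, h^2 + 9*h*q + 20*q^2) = h + 5*q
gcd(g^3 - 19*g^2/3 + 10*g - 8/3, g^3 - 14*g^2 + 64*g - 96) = g - 4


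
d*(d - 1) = d^2 - d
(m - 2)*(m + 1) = m^2 - m - 2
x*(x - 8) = x^2 - 8*x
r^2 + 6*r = r*(r + 6)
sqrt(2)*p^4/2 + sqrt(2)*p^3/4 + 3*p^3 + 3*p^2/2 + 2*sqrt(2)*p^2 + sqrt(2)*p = p*(p + 1/2)*(p + 2*sqrt(2))*(sqrt(2)*p/2 + 1)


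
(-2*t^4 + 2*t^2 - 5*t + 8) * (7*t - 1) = -14*t^5 + 2*t^4 + 14*t^3 - 37*t^2 + 61*t - 8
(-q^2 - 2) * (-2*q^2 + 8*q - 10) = 2*q^4 - 8*q^3 + 14*q^2 - 16*q + 20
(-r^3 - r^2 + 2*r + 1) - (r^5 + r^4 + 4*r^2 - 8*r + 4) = -r^5 - r^4 - r^3 - 5*r^2 + 10*r - 3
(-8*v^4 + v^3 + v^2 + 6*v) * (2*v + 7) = -16*v^5 - 54*v^4 + 9*v^3 + 19*v^2 + 42*v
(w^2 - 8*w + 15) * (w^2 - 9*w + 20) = w^4 - 17*w^3 + 107*w^2 - 295*w + 300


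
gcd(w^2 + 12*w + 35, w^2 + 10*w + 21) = w + 7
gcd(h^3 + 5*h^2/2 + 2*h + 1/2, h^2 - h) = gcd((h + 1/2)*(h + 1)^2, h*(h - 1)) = 1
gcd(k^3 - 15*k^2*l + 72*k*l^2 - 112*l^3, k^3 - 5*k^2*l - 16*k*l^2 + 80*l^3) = k - 4*l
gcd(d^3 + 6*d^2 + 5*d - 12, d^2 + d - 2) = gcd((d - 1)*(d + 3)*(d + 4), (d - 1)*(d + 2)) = d - 1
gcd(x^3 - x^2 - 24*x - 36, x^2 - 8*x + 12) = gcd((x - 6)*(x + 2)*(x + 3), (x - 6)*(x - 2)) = x - 6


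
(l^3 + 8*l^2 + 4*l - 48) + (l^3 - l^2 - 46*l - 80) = 2*l^3 + 7*l^2 - 42*l - 128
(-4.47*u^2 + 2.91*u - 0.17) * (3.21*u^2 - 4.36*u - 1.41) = -14.3487*u^4 + 28.8303*u^3 - 6.9306*u^2 - 3.3619*u + 0.2397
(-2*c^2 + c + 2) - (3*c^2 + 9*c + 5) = -5*c^2 - 8*c - 3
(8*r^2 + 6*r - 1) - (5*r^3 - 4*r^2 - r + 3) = -5*r^3 + 12*r^2 + 7*r - 4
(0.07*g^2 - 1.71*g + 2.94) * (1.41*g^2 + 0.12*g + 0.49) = 0.0987*g^4 - 2.4027*g^3 + 3.9745*g^2 - 0.4851*g + 1.4406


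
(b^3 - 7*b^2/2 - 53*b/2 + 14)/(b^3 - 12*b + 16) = (2*b^2 - 15*b + 7)/(2*(b^2 - 4*b + 4))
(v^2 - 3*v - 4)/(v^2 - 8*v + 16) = (v + 1)/(v - 4)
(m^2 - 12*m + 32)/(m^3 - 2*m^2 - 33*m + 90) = (m^2 - 12*m + 32)/(m^3 - 2*m^2 - 33*m + 90)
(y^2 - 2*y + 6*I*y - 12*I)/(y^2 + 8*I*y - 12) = (y - 2)/(y + 2*I)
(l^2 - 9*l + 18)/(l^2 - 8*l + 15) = (l - 6)/(l - 5)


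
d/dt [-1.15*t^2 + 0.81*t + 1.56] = 0.81 - 2.3*t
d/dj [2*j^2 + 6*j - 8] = 4*j + 6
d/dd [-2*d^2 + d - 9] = 1 - 4*d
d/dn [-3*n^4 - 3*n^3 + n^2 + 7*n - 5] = -12*n^3 - 9*n^2 + 2*n + 7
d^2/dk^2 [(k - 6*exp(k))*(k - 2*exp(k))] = -8*k*exp(k) + 48*exp(2*k) - 16*exp(k) + 2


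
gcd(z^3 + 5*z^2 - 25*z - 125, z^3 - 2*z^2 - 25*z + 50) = z^2 - 25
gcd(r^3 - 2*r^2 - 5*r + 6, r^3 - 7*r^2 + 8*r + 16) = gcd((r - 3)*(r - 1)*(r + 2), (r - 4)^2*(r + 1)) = 1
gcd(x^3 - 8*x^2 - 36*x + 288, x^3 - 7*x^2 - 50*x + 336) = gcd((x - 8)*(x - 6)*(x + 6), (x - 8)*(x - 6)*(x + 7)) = x^2 - 14*x + 48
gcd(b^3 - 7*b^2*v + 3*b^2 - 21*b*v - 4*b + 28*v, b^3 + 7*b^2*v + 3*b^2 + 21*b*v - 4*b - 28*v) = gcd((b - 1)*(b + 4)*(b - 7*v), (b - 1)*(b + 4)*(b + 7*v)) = b^2 + 3*b - 4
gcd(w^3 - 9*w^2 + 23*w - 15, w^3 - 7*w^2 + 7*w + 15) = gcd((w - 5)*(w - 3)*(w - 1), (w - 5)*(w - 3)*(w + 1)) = w^2 - 8*w + 15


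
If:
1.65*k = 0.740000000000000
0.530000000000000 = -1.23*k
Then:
No Solution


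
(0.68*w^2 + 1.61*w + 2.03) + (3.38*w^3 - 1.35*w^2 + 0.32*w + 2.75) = 3.38*w^3 - 0.67*w^2 + 1.93*w + 4.78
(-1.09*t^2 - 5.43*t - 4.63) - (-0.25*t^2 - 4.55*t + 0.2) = -0.84*t^2 - 0.88*t - 4.83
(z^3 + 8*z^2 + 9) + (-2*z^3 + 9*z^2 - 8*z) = -z^3 + 17*z^2 - 8*z + 9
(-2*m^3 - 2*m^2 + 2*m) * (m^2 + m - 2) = -2*m^5 - 4*m^4 + 4*m^3 + 6*m^2 - 4*m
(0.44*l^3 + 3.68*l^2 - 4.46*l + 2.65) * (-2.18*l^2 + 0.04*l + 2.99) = -0.9592*l^5 - 8.0048*l^4 + 11.1856*l^3 + 5.0478*l^2 - 13.2294*l + 7.9235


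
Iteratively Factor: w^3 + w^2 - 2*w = (w + 2)*(w^2 - w) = w*(w + 2)*(w - 1)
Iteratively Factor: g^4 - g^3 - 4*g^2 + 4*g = (g)*(g^3 - g^2 - 4*g + 4) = g*(g - 2)*(g^2 + g - 2) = g*(g - 2)*(g - 1)*(g + 2)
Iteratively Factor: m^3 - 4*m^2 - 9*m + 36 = (m - 3)*(m^2 - m - 12) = (m - 3)*(m + 3)*(m - 4)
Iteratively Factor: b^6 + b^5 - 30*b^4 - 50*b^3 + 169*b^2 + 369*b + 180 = (b - 3)*(b^5 + 4*b^4 - 18*b^3 - 104*b^2 - 143*b - 60) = (b - 3)*(b + 1)*(b^4 + 3*b^3 - 21*b^2 - 83*b - 60) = (b - 3)*(b + 1)*(b + 4)*(b^3 - b^2 - 17*b - 15) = (b - 3)*(b + 1)*(b + 3)*(b + 4)*(b^2 - 4*b - 5) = (b - 3)*(b + 1)^2*(b + 3)*(b + 4)*(b - 5)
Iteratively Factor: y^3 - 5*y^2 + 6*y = (y - 2)*(y^2 - 3*y) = (y - 3)*(y - 2)*(y)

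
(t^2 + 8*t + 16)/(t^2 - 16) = (t + 4)/(t - 4)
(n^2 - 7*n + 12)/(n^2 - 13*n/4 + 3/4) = 4*(n - 4)/(4*n - 1)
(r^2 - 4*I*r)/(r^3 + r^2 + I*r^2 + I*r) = (r - 4*I)/(r^2 + r + I*r + I)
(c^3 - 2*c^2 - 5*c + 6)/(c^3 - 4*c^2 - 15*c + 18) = (c^2 - c - 6)/(c^2 - 3*c - 18)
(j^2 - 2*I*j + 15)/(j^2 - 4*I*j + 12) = (j^2 - 2*I*j + 15)/(j^2 - 4*I*j + 12)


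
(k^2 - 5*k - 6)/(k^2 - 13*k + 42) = (k + 1)/(k - 7)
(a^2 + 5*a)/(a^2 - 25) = a/(a - 5)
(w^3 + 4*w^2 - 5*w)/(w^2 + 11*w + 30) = w*(w - 1)/(w + 6)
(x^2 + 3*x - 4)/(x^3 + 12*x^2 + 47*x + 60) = (x - 1)/(x^2 + 8*x + 15)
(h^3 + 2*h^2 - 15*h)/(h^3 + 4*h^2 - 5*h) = (h - 3)/(h - 1)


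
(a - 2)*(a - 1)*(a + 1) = a^3 - 2*a^2 - a + 2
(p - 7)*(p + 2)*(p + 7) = p^3 + 2*p^2 - 49*p - 98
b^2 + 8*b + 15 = (b + 3)*(b + 5)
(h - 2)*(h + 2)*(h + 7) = h^3 + 7*h^2 - 4*h - 28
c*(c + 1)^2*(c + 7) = c^4 + 9*c^3 + 15*c^2 + 7*c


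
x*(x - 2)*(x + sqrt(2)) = x^3 - 2*x^2 + sqrt(2)*x^2 - 2*sqrt(2)*x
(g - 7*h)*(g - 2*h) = g^2 - 9*g*h + 14*h^2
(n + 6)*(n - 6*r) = n^2 - 6*n*r + 6*n - 36*r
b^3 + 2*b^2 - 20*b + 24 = (b - 2)^2*(b + 6)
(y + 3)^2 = y^2 + 6*y + 9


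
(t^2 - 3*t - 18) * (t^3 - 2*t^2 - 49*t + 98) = t^5 - 5*t^4 - 61*t^3 + 281*t^2 + 588*t - 1764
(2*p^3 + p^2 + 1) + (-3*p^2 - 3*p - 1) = 2*p^3 - 2*p^2 - 3*p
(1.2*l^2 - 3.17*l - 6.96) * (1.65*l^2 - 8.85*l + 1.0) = 1.98*l^4 - 15.8505*l^3 + 17.7705*l^2 + 58.426*l - 6.96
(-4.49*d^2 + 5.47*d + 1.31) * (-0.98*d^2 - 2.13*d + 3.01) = 4.4002*d^4 + 4.2031*d^3 - 26.4498*d^2 + 13.6744*d + 3.9431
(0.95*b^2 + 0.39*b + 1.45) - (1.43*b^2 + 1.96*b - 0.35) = -0.48*b^2 - 1.57*b + 1.8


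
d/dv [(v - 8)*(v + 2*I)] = 2*v - 8 + 2*I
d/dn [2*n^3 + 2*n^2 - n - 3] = 6*n^2 + 4*n - 1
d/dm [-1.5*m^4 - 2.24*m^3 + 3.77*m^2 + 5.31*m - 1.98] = -6.0*m^3 - 6.72*m^2 + 7.54*m + 5.31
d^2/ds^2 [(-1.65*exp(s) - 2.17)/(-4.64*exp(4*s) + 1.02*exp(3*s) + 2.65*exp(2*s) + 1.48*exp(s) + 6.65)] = (319.71456*exp(8*s) + 661.607392*exp(7*s) - 269.924208*exp(6*s) - 184.511058*exp(5*s) + 1201.118999*exp(4*s) + 986.860634*exp(3*s) - 281.40252*exp(2*s) - 164.449432*exp(s) + 51.609985)*exp(s)/(99.897344*exp(12*s) - 65.880576*exp(11*s) - 156.677952*exp(10*s) - 21.401112*exp(9*s) - 298.006236*exp(8*s) + 271.918974*exp(7*s) + 457.732523*exp(6*s) + 128.269056*exp(5*s) + 397.831605*exp(4*s) - 295.050442*exp(3*s) - 395.267355*exp(2*s) - 196.3479*exp(s) - 294.079625)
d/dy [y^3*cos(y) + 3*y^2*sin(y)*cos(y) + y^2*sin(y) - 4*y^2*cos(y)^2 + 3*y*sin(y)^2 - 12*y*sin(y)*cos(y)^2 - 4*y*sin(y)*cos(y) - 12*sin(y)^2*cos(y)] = -y^3*sin(y) + 4*y^2*sin(2*y) + 4*y^2*cos(y) + 3*y^2*cos(2*y) + 2*y*sin(y) + 6*y*sin(2*y) - 3*y*cos(y) - 8*y*cos(2*y) - 9*y*cos(3*y) - 4*y - 2*sin(2*y) - 12*sin(3*y) - 3*cos(2*y)/2 + 3/2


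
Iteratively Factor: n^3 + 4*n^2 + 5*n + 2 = (n + 1)*(n^2 + 3*n + 2) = (n + 1)*(n + 2)*(n + 1)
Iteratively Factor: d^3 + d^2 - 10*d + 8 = (d - 2)*(d^2 + 3*d - 4) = (d - 2)*(d - 1)*(d + 4)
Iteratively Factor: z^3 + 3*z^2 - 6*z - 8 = (z - 2)*(z^2 + 5*z + 4) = (z - 2)*(z + 4)*(z + 1)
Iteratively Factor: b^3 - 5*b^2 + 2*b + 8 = (b + 1)*(b^2 - 6*b + 8) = (b - 4)*(b + 1)*(b - 2)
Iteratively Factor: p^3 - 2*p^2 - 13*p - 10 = (p + 2)*(p^2 - 4*p - 5) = (p - 5)*(p + 2)*(p + 1)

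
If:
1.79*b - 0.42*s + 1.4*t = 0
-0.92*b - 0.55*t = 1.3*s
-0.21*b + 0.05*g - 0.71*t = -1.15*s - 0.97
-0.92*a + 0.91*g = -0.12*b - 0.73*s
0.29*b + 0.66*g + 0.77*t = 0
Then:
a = -1.74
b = -1.58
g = -1.74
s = 0.23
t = 2.09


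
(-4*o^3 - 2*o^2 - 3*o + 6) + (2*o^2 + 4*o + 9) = -4*o^3 + o + 15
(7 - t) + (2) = 9 - t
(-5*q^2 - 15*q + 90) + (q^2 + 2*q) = -4*q^2 - 13*q + 90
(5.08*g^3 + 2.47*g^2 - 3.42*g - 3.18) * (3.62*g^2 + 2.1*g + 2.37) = 18.3896*g^5 + 19.6094*g^4 + 4.8462*g^3 - 12.8397*g^2 - 14.7834*g - 7.5366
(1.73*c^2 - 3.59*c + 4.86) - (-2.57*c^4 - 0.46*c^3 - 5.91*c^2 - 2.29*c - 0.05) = 2.57*c^4 + 0.46*c^3 + 7.64*c^2 - 1.3*c + 4.91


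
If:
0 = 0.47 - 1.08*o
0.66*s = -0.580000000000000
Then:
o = 0.44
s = -0.88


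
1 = 1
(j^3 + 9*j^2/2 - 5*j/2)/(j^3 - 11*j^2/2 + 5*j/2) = (j + 5)/(j - 5)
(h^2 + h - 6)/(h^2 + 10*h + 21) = (h - 2)/(h + 7)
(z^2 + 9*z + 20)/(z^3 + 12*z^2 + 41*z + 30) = (z + 4)/(z^2 + 7*z + 6)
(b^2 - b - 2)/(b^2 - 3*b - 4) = (b - 2)/(b - 4)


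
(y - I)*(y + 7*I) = y^2 + 6*I*y + 7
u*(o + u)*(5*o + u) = 5*o^2*u + 6*o*u^2 + u^3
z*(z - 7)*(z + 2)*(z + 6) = z^4 + z^3 - 44*z^2 - 84*z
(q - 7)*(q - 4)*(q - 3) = q^3 - 14*q^2 + 61*q - 84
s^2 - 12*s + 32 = (s - 8)*(s - 4)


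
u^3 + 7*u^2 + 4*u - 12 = (u - 1)*(u + 2)*(u + 6)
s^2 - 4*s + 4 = (s - 2)^2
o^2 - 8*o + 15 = (o - 5)*(o - 3)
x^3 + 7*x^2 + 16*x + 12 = (x + 2)^2*(x + 3)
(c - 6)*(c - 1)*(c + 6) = c^3 - c^2 - 36*c + 36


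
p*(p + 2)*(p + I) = p^3 + 2*p^2 + I*p^2 + 2*I*p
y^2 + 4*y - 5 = (y - 1)*(y + 5)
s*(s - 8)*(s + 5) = s^3 - 3*s^2 - 40*s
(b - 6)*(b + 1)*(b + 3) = b^3 - 2*b^2 - 21*b - 18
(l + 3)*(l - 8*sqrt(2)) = l^2 - 8*sqrt(2)*l + 3*l - 24*sqrt(2)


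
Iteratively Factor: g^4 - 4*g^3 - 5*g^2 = (g - 5)*(g^3 + g^2) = (g - 5)*(g + 1)*(g^2) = g*(g - 5)*(g + 1)*(g)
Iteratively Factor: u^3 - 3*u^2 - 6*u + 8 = (u + 2)*(u^2 - 5*u + 4) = (u - 1)*(u + 2)*(u - 4)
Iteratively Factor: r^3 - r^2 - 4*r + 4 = (r + 2)*(r^2 - 3*r + 2) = (r - 2)*(r + 2)*(r - 1)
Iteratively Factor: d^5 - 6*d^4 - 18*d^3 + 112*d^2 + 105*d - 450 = (d - 5)*(d^4 - d^3 - 23*d^2 - 3*d + 90) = (d - 5)*(d - 2)*(d^3 + d^2 - 21*d - 45) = (d - 5)^2*(d - 2)*(d^2 + 6*d + 9) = (d - 5)^2*(d - 2)*(d + 3)*(d + 3)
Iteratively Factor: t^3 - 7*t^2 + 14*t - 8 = (t - 2)*(t^2 - 5*t + 4) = (t - 2)*(t - 1)*(t - 4)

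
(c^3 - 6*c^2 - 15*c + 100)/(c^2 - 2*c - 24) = (c^2 - 10*c + 25)/(c - 6)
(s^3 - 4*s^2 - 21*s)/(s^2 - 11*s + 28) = s*(s + 3)/(s - 4)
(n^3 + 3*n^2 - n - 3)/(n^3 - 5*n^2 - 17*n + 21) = (n + 1)/(n - 7)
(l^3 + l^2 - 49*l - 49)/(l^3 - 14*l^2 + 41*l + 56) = (l + 7)/(l - 8)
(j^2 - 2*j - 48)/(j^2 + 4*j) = (j^2 - 2*j - 48)/(j*(j + 4))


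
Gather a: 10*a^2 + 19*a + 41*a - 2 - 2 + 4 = 10*a^2 + 60*a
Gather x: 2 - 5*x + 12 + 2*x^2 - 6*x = 2*x^2 - 11*x + 14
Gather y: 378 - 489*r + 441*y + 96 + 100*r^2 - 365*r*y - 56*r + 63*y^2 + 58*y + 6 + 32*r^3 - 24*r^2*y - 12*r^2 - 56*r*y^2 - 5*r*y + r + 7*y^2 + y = 32*r^3 + 88*r^2 - 544*r + y^2*(70 - 56*r) + y*(-24*r^2 - 370*r + 500) + 480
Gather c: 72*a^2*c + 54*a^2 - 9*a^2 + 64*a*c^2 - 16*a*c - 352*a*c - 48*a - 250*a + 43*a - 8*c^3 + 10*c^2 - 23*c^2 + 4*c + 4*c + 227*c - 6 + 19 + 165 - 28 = 45*a^2 - 255*a - 8*c^3 + c^2*(64*a - 13) + c*(72*a^2 - 368*a + 235) + 150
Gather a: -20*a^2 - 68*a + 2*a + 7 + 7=-20*a^2 - 66*a + 14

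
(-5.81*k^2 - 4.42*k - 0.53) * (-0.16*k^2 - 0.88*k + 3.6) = 0.9296*k^4 + 5.82*k^3 - 16.9416*k^2 - 15.4456*k - 1.908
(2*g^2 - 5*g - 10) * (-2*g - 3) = -4*g^3 + 4*g^2 + 35*g + 30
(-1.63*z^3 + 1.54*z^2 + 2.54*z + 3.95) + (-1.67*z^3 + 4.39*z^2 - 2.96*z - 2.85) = -3.3*z^3 + 5.93*z^2 - 0.42*z + 1.1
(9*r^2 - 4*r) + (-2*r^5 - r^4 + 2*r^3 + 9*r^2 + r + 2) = -2*r^5 - r^4 + 2*r^3 + 18*r^2 - 3*r + 2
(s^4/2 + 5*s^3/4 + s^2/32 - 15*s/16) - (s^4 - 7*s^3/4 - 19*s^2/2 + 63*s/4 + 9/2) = -s^4/2 + 3*s^3 + 305*s^2/32 - 267*s/16 - 9/2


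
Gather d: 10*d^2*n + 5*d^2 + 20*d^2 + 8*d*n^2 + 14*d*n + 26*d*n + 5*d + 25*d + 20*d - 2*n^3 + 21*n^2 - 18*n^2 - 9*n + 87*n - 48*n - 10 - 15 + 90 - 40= d^2*(10*n + 25) + d*(8*n^2 + 40*n + 50) - 2*n^3 + 3*n^2 + 30*n + 25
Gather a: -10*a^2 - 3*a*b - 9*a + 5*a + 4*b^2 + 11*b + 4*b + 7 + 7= -10*a^2 + a*(-3*b - 4) + 4*b^2 + 15*b + 14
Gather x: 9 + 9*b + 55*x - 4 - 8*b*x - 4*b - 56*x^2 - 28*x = 5*b - 56*x^2 + x*(27 - 8*b) + 5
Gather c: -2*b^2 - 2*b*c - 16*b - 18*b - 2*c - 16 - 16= -2*b^2 - 34*b + c*(-2*b - 2) - 32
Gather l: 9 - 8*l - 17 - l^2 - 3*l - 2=-l^2 - 11*l - 10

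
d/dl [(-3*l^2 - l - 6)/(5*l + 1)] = (-15*l^2 - 6*l + 29)/(25*l^2 + 10*l + 1)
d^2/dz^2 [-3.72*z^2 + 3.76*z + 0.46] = -7.44000000000000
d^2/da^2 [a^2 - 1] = 2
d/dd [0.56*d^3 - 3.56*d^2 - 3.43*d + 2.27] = 1.68*d^2 - 7.12*d - 3.43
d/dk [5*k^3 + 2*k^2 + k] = 15*k^2 + 4*k + 1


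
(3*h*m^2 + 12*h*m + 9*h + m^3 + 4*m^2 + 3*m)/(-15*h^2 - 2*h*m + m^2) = (-m^2 - 4*m - 3)/(5*h - m)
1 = 1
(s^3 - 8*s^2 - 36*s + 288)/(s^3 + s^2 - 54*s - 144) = (s - 6)/(s + 3)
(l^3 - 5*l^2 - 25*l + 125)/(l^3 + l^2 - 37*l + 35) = (l^2 - 25)/(l^2 + 6*l - 7)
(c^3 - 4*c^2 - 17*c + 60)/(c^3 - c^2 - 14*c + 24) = (c - 5)/(c - 2)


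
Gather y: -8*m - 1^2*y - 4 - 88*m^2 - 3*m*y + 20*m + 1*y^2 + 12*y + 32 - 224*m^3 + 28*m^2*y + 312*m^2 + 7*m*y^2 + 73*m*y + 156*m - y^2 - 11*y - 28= -224*m^3 + 224*m^2 + 7*m*y^2 + 168*m + y*(28*m^2 + 70*m)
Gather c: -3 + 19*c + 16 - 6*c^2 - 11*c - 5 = -6*c^2 + 8*c + 8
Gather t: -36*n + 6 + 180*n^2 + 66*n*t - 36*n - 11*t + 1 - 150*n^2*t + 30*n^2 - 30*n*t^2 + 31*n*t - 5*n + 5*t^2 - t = 210*n^2 - 77*n + t^2*(5 - 30*n) + t*(-150*n^2 + 97*n - 12) + 7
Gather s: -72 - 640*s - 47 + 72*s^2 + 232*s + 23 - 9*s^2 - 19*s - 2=63*s^2 - 427*s - 98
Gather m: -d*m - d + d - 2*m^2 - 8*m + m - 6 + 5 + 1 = -2*m^2 + m*(-d - 7)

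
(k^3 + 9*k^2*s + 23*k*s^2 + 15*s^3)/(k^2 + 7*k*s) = (k^3 + 9*k^2*s + 23*k*s^2 + 15*s^3)/(k*(k + 7*s))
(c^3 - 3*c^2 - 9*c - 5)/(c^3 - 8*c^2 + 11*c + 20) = (c + 1)/(c - 4)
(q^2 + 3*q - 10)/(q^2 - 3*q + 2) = (q + 5)/(q - 1)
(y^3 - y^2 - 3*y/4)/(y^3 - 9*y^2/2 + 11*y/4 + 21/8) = 2*y/(2*y - 7)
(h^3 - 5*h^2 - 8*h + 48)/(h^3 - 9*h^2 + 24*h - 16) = (h + 3)/(h - 1)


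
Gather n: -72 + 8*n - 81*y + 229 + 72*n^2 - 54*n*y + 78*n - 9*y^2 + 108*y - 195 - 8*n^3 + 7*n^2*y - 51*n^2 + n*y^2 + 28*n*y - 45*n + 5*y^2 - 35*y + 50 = -8*n^3 + n^2*(7*y + 21) + n*(y^2 - 26*y + 41) - 4*y^2 - 8*y + 12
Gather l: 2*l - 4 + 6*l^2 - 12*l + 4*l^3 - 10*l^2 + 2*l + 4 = 4*l^3 - 4*l^2 - 8*l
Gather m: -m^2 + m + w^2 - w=-m^2 + m + w^2 - w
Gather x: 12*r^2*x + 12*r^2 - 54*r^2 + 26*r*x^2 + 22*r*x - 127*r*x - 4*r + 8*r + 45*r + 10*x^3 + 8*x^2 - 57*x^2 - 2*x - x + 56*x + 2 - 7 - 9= -42*r^2 + 49*r + 10*x^3 + x^2*(26*r - 49) + x*(12*r^2 - 105*r + 53) - 14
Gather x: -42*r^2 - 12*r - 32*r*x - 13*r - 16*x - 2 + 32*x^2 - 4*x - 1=-42*r^2 - 25*r + 32*x^2 + x*(-32*r - 20) - 3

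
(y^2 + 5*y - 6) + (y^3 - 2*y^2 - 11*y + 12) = y^3 - y^2 - 6*y + 6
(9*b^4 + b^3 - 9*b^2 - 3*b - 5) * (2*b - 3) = 18*b^5 - 25*b^4 - 21*b^3 + 21*b^2 - b + 15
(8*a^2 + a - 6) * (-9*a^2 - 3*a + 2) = -72*a^4 - 33*a^3 + 67*a^2 + 20*a - 12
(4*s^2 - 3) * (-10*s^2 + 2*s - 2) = -40*s^4 + 8*s^3 + 22*s^2 - 6*s + 6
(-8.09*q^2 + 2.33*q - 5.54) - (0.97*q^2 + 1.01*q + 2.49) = -9.06*q^2 + 1.32*q - 8.03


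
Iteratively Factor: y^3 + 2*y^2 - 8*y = (y + 4)*(y^2 - 2*y) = y*(y + 4)*(y - 2)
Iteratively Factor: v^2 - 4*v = (v - 4)*(v)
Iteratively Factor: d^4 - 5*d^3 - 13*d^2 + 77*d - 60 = (d + 4)*(d^3 - 9*d^2 + 23*d - 15) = (d - 5)*(d + 4)*(d^2 - 4*d + 3) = (d - 5)*(d - 1)*(d + 4)*(d - 3)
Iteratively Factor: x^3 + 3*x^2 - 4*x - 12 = (x + 3)*(x^2 - 4) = (x - 2)*(x + 3)*(x + 2)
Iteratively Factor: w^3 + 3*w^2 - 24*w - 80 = (w - 5)*(w^2 + 8*w + 16) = (w - 5)*(w + 4)*(w + 4)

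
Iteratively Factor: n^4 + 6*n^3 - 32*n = (n - 2)*(n^3 + 8*n^2 + 16*n) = n*(n - 2)*(n^2 + 8*n + 16) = n*(n - 2)*(n + 4)*(n + 4)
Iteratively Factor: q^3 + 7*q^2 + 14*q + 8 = (q + 4)*(q^2 + 3*q + 2) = (q + 2)*(q + 4)*(q + 1)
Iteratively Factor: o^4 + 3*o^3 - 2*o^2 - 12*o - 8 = (o + 2)*(o^3 + o^2 - 4*o - 4) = (o - 2)*(o + 2)*(o^2 + 3*o + 2) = (o - 2)*(o + 1)*(o + 2)*(o + 2)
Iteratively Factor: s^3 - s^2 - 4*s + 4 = (s - 1)*(s^2 - 4) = (s - 1)*(s + 2)*(s - 2)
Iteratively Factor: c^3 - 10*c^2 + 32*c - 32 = (c - 2)*(c^2 - 8*c + 16) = (c - 4)*(c - 2)*(c - 4)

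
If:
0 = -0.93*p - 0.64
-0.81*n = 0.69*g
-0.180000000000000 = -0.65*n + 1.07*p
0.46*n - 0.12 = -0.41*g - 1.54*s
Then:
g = 1.00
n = -0.86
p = -0.69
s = 0.07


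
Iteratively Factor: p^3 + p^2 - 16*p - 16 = (p - 4)*(p^2 + 5*p + 4) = (p - 4)*(p + 1)*(p + 4)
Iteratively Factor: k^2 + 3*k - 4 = (k + 4)*(k - 1)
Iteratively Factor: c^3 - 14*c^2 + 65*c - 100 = (c - 5)*(c^2 - 9*c + 20) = (c - 5)^2*(c - 4)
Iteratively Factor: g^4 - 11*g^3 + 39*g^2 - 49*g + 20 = (g - 5)*(g^3 - 6*g^2 + 9*g - 4) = (g - 5)*(g - 1)*(g^2 - 5*g + 4) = (g - 5)*(g - 4)*(g - 1)*(g - 1)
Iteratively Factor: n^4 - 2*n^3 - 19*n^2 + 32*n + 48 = (n + 1)*(n^3 - 3*n^2 - 16*n + 48) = (n - 4)*(n + 1)*(n^2 + n - 12) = (n - 4)*(n + 1)*(n + 4)*(n - 3)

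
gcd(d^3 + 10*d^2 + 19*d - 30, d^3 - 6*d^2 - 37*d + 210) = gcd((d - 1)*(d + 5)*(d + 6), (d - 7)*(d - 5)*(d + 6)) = d + 6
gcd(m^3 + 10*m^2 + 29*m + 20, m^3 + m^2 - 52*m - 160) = m^2 + 9*m + 20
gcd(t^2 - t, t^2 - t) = t^2 - t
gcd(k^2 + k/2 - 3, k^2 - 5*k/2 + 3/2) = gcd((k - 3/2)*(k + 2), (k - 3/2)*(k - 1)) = k - 3/2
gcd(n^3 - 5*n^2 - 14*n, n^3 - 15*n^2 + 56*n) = n^2 - 7*n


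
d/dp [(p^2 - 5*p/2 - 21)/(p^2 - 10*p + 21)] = 3*(-5*p^2 + 56*p - 175)/(2*(p^4 - 20*p^3 + 142*p^2 - 420*p + 441))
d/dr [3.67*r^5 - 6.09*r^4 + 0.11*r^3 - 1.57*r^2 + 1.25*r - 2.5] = 18.35*r^4 - 24.36*r^3 + 0.33*r^2 - 3.14*r + 1.25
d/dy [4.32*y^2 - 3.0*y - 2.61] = 8.64*y - 3.0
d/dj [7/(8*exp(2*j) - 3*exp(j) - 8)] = (21 - 112*exp(j))*exp(j)/(-8*exp(2*j) + 3*exp(j) + 8)^2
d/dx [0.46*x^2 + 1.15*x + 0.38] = 0.92*x + 1.15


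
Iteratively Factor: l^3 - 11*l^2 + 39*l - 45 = (l - 5)*(l^2 - 6*l + 9) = (l - 5)*(l - 3)*(l - 3)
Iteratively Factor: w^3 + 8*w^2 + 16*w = (w + 4)*(w^2 + 4*w) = (w + 4)^2*(w)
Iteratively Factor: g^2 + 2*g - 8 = (g - 2)*(g + 4)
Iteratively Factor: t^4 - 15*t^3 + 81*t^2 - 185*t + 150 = (t - 5)*(t^3 - 10*t^2 + 31*t - 30) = (t - 5)*(t - 2)*(t^2 - 8*t + 15) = (t - 5)^2*(t - 2)*(t - 3)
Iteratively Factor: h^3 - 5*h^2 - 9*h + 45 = (h - 3)*(h^2 - 2*h - 15) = (h - 5)*(h - 3)*(h + 3)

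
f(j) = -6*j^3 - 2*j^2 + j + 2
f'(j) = -18*j^2 - 4*j + 1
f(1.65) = -28.75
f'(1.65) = -54.60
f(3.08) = -189.20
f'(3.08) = -182.08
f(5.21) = -895.60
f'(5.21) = -508.43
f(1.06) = -6.33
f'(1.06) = -23.46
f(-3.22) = 178.36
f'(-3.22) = -172.75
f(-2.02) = 41.27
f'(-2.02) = -64.37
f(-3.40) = 211.30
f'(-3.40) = -193.48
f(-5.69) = 1036.88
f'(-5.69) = -559.01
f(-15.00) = 19787.00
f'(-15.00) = -3989.00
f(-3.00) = 143.00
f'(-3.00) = -149.00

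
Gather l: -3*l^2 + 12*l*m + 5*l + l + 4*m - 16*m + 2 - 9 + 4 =-3*l^2 + l*(12*m + 6) - 12*m - 3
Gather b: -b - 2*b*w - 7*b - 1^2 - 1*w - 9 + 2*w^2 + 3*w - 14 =b*(-2*w - 8) + 2*w^2 + 2*w - 24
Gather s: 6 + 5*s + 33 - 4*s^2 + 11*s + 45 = -4*s^2 + 16*s + 84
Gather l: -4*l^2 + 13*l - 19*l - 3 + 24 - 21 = -4*l^2 - 6*l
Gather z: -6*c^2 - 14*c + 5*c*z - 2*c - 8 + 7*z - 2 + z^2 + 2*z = -6*c^2 - 16*c + z^2 + z*(5*c + 9) - 10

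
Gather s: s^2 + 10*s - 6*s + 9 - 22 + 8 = s^2 + 4*s - 5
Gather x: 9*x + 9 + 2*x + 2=11*x + 11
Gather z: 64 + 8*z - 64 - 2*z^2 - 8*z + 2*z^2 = 0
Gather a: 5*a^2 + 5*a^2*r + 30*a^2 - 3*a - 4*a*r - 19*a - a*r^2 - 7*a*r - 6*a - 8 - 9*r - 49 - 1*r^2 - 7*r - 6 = a^2*(5*r + 35) + a*(-r^2 - 11*r - 28) - r^2 - 16*r - 63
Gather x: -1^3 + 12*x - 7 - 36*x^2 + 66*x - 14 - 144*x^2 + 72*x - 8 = -180*x^2 + 150*x - 30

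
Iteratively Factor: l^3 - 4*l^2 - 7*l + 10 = (l - 5)*(l^2 + l - 2) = (l - 5)*(l - 1)*(l + 2)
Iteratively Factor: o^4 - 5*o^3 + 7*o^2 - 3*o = (o - 3)*(o^3 - 2*o^2 + o) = (o - 3)*(o - 1)*(o^2 - o) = (o - 3)*(o - 1)^2*(o)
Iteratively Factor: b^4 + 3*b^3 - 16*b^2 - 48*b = (b)*(b^3 + 3*b^2 - 16*b - 48) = b*(b - 4)*(b^2 + 7*b + 12) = b*(b - 4)*(b + 4)*(b + 3)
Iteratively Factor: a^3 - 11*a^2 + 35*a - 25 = (a - 5)*(a^2 - 6*a + 5) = (a - 5)^2*(a - 1)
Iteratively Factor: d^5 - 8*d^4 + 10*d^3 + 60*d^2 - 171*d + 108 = (d - 3)*(d^4 - 5*d^3 - 5*d^2 + 45*d - 36) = (d - 3)^2*(d^3 - 2*d^2 - 11*d + 12) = (d - 4)*(d - 3)^2*(d^2 + 2*d - 3) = (d - 4)*(d - 3)^2*(d + 3)*(d - 1)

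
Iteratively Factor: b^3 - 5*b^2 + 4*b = (b)*(b^2 - 5*b + 4) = b*(b - 1)*(b - 4)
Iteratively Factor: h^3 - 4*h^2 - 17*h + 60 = (h - 3)*(h^2 - h - 20) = (h - 3)*(h + 4)*(h - 5)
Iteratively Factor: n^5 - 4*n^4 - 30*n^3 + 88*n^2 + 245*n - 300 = (n - 1)*(n^4 - 3*n^3 - 33*n^2 + 55*n + 300) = (n - 1)*(n + 3)*(n^3 - 6*n^2 - 15*n + 100) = (n - 5)*(n - 1)*(n + 3)*(n^2 - n - 20) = (n - 5)*(n - 1)*(n + 3)*(n + 4)*(n - 5)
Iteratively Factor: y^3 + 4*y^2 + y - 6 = (y + 3)*(y^2 + y - 2) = (y + 2)*(y + 3)*(y - 1)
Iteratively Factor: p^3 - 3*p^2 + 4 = (p - 2)*(p^2 - p - 2) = (p - 2)*(p + 1)*(p - 2)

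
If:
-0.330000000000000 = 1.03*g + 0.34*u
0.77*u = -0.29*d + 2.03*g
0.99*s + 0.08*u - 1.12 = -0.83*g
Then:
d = -4.96585202544359*u - 2.24271844660194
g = -0.330097087378641*u - 0.320388349514563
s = 0.195939982347749*u + 1.39992154555261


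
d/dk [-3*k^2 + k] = 1 - 6*k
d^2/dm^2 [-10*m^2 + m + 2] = -20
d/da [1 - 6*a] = -6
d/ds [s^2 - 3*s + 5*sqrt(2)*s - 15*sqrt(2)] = 2*s - 3 + 5*sqrt(2)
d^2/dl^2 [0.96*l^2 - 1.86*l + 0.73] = 1.92000000000000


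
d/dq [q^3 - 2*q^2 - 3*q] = 3*q^2 - 4*q - 3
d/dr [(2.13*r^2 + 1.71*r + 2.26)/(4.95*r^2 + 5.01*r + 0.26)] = (2.2068*r^2 - 21.2664*r - 10.878)/(24.5025*r^4 + 49.599*r^3 + 27.6741*r^2 + 2.6052*r + 0.0676)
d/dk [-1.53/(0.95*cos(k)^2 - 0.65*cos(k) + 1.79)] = (0.9945 - 2.907*cos(k))*sin(k)/(0.95*cos(k)^2 - 0.65*cos(k) + 1.79)^2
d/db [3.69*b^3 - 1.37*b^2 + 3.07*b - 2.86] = 11.07*b^2 - 2.74*b + 3.07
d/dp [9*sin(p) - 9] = 9*cos(p)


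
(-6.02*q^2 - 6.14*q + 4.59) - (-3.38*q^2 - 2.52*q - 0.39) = -2.64*q^2 - 3.62*q + 4.98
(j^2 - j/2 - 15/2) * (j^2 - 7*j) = j^4 - 15*j^3/2 - 4*j^2 + 105*j/2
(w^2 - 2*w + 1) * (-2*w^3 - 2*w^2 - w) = -2*w^5 + 2*w^4 + w^3 - w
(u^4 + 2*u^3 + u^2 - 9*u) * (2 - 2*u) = -2*u^5 - 2*u^4 + 2*u^3 + 20*u^2 - 18*u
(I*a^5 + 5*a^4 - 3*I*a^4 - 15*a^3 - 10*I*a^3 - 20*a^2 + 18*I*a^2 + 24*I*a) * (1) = I*a^5 + 5*a^4 - 3*I*a^4 - 15*a^3 - 10*I*a^3 - 20*a^2 + 18*I*a^2 + 24*I*a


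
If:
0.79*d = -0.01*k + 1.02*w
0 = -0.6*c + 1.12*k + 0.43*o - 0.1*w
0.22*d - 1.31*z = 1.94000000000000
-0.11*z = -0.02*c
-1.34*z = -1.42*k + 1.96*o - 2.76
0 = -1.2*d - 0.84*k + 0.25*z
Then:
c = -6.30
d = 2.00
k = -3.19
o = -0.12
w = 1.52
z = -1.15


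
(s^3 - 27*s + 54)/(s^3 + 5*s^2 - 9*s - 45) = (s^2 + 3*s - 18)/(s^2 + 8*s + 15)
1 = 1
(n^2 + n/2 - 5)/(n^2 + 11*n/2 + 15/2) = (n - 2)/(n + 3)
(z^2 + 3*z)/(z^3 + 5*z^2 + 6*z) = 1/(z + 2)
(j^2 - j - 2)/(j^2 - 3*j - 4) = (j - 2)/(j - 4)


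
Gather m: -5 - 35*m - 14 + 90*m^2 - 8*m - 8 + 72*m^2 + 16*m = 162*m^2 - 27*m - 27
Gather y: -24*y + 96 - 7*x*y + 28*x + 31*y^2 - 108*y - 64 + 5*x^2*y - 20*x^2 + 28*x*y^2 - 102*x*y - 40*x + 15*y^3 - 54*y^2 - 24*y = -20*x^2 - 12*x + 15*y^3 + y^2*(28*x - 23) + y*(5*x^2 - 109*x - 156) + 32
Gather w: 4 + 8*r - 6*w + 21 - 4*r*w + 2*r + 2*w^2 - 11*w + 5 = 10*r + 2*w^2 + w*(-4*r - 17) + 30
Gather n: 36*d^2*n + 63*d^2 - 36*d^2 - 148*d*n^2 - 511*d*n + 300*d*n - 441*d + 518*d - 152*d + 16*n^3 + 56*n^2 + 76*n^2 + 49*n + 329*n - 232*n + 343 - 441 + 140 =27*d^2 - 75*d + 16*n^3 + n^2*(132 - 148*d) + n*(36*d^2 - 211*d + 146) + 42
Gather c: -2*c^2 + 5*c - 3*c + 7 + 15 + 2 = -2*c^2 + 2*c + 24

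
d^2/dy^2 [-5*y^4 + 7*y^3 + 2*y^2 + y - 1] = -60*y^2 + 42*y + 4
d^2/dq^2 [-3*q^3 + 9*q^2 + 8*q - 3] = 18 - 18*q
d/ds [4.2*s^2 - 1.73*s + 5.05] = 8.4*s - 1.73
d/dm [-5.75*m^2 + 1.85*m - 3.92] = 1.85 - 11.5*m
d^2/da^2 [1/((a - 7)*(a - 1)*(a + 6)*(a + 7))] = 2*(10*a^6 + 75*a^5 - 345*a^4 - 2690*a^3 + 3636*a^2 + 36015*a + 76195)/(a^12 + 15*a^11 - 90*a^10 - 2260*a^9 - 1518*a^8 + 116670*a^7 + 342980*a^6 - 2240280*a^5 - 9137667*a^4 + 10360315*a^3 + 38680110*a^2 - 63530460*a + 25412184)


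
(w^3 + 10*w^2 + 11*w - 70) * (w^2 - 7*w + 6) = w^5 + 3*w^4 - 53*w^3 - 87*w^2 + 556*w - 420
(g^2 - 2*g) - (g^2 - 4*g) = 2*g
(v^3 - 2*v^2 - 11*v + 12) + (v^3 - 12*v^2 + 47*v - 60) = 2*v^3 - 14*v^2 + 36*v - 48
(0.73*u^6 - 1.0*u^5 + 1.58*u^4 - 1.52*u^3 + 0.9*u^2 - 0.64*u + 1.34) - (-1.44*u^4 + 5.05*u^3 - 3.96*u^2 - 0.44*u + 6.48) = 0.73*u^6 - 1.0*u^5 + 3.02*u^4 - 6.57*u^3 + 4.86*u^2 - 0.2*u - 5.14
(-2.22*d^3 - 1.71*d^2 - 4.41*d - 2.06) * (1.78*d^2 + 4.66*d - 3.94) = -3.9516*d^5 - 13.389*d^4 - 7.0716*d^3 - 17.48*d^2 + 7.7758*d + 8.1164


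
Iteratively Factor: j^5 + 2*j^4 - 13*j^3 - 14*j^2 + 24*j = (j - 3)*(j^4 + 5*j^3 + 2*j^2 - 8*j) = (j - 3)*(j + 2)*(j^3 + 3*j^2 - 4*j) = j*(j - 3)*(j + 2)*(j^2 + 3*j - 4) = j*(j - 3)*(j - 1)*(j + 2)*(j + 4)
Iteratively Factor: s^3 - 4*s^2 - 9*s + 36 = (s - 3)*(s^2 - s - 12) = (s - 4)*(s - 3)*(s + 3)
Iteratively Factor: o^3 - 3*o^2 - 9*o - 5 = (o + 1)*(o^2 - 4*o - 5) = (o - 5)*(o + 1)*(o + 1)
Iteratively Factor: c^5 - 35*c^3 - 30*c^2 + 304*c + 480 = (c - 5)*(c^4 + 5*c^3 - 10*c^2 - 80*c - 96) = (c - 5)*(c + 3)*(c^3 + 2*c^2 - 16*c - 32) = (c - 5)*(c + 2)*(c + 3)*(c^2 - 16) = (c - 5)*(c + 2)*(c + 3)*(c + 4)*(c - 4)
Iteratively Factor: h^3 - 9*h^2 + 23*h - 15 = (h - 1)*(h^2 - 8*h + 15) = (h - 3)*(h - 1)*(h - 5)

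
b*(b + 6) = b^2 + 6*b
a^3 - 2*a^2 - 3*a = a*(a - 3)*(a + 1)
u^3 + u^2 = u^2*(u + 1)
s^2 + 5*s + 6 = (s + 2)*(s + 3)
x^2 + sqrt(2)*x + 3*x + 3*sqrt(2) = (x + 3)*(x + sqrt(2))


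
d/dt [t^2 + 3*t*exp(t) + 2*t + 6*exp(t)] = 3*t*exp(t) + 2*t + 9*exp(t) + 2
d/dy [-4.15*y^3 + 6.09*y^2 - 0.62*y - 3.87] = -12.45*y^2 + 12.18*y - 0.62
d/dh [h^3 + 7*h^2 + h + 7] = 3*h^2 + 14*h + 1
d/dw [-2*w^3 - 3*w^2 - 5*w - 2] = -6*w^2 - 6*w - 5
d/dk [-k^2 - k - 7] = -2*k - 1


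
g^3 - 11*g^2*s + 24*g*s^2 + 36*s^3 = (g - 6*s)^2*(g + s)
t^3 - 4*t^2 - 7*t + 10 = (t - 5)*(t - 1)*(t + 2)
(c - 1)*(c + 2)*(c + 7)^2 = c^4 + 15*c^3 + 61*c^2 + 21*c - 98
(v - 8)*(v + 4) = v^2 - 4*v - 32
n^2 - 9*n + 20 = (n - 5)*(n - 4)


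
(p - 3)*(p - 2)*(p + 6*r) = p^3 + 6*p^2*r - 5*p^2 - 30*p*r + 6*p + 36*r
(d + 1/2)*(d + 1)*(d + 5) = d^3 + 13*d^2/2 + 8*d + 5/2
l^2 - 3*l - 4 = (l - 4)*(l + 1)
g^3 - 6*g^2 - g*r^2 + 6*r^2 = (g - 6)*(g - r)*(g + r)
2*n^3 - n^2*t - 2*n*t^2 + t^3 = (-2*n + t)*(-n + t)*(n + t)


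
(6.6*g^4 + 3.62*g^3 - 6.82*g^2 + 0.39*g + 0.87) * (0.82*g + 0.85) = 5.412*g^5 + 8.5784*g^4 - 2.5154*g^3 - 5.4772*g^2 + 1.0449*g + 0.7395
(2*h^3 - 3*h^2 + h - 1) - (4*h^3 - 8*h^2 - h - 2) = -2*h^3 + 5*h^2 + 2*h + 1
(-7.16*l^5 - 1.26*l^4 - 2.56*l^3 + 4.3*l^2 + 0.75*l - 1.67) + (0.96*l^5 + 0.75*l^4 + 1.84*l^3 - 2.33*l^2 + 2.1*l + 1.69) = -6.2*l^5 - 0.51*l^4 - 0.72*l^3 + 1.97*l^2 + 2.85*l + 0.02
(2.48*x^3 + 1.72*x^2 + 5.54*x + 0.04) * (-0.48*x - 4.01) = -1.1904*x^4 - 10.7704*x^3 - 9.5564*x^2 - 22.2346*x - 0.1604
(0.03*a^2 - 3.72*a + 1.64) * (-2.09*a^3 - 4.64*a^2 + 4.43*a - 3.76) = -0.0627*a^5 + 7.6356*a^4 + 13.9661*a^3 - 24.202*a^2 + 21.2524*a - 6.1664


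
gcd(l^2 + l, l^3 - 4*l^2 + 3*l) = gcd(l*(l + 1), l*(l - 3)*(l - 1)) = l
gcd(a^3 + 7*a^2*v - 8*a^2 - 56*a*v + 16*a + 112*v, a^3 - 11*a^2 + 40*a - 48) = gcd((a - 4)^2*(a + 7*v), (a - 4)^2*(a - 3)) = a^2 - 8*a + 16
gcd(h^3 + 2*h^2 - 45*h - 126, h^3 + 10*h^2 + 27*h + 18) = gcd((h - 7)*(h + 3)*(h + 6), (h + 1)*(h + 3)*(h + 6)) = h^2 + 9*h + 18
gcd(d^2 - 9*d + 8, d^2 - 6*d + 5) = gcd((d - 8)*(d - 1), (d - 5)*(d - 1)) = d - 1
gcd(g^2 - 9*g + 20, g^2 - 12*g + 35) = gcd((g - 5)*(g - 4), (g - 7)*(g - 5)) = g - 5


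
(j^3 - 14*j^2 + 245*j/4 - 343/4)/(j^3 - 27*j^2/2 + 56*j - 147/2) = (j - 7/2)/(j - 3)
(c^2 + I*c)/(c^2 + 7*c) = (c + I)/(c + 7)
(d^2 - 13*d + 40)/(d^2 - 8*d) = (d - 5)/d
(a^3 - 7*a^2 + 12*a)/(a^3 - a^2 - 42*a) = (-a^2 + 7*a - 12)/(-a^2 + a + 42)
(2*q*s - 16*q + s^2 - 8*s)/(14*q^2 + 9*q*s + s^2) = (s - 8)/(7*q + s)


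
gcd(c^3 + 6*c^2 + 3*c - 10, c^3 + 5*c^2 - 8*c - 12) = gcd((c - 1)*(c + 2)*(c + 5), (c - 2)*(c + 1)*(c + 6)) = 1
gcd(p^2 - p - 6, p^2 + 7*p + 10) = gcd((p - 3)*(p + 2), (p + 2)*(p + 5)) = p + 2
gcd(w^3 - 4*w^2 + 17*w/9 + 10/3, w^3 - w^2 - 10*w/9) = w^2 - w - 10/9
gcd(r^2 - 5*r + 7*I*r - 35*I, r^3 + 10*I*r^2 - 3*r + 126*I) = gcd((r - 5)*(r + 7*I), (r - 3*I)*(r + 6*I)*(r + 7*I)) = r + 7*I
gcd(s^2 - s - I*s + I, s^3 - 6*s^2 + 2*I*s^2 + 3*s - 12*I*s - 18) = s - I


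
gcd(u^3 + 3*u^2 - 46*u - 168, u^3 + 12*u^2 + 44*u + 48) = u^2 + 10*u + 24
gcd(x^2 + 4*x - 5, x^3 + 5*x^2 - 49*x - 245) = x + 5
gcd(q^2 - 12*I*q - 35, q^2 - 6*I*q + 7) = q - 7*I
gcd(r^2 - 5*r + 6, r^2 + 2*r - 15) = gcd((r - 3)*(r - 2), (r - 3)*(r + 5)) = r - 3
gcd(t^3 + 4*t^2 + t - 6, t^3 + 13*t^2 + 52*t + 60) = t + 2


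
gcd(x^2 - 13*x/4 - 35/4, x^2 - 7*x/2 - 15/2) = x - 5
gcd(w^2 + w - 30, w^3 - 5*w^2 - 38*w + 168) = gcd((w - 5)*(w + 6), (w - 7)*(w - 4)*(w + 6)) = w + 6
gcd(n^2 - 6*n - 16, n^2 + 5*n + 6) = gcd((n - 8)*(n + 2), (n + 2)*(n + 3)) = n + 2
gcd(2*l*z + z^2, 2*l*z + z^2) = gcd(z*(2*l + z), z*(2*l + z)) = 2*l*z + z^2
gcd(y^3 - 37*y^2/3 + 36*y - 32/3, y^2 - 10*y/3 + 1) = y - 1/3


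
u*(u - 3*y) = u^2 - 3*u*y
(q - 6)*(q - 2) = q^2 - 8*q + 12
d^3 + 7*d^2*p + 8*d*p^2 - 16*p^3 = (d - p)*(d + 4*p)^2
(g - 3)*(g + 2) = g^2 - g - 6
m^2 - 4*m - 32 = (m - 8)*(m + 4)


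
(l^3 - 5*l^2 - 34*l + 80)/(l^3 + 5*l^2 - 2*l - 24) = (l^2 - 3*l - 40)/(l^2 + 7*l + 12)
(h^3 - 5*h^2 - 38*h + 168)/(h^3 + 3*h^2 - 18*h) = (h^2 - 11*h + 28)/(h*(h - 3))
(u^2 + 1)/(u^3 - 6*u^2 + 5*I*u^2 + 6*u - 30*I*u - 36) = (u + I)/(u^2 + 6*u*(-1 + I) - 36*I)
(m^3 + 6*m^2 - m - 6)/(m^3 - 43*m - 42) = (m - 1)/(m - 7)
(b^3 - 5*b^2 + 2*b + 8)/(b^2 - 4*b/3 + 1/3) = 3*(b^3 - 5*b^2 + 2*b + 8)/(3*b^2 - 4*b + 1)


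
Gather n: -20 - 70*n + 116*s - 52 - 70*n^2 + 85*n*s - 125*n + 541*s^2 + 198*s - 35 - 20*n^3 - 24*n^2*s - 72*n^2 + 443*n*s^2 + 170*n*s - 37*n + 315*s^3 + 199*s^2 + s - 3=-20*n^3 + n^2*(-24*s - 142) + n*(443*s^2 + 255*s - 232) + 315*s^3 + 740*s^2 + 315*s - 110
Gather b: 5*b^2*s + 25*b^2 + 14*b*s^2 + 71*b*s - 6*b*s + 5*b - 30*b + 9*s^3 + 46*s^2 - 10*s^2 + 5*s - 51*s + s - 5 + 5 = b^2*(5*s + 25) + b*(14*s^2 + 65*s - 25) + 9*s^3 + 36*s^2 - 45*s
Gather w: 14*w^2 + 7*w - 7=14*w^2 + 7*w - 7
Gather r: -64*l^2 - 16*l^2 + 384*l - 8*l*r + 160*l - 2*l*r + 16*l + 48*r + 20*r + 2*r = -80*l^2 + 560*l + r*(70 - 10*l)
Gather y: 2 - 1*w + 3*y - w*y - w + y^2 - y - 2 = -2*w + y^2 + y*(2 - w)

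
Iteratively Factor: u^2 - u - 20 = (u + 4)*(u - 5)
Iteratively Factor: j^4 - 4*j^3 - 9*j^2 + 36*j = (j - 4)*(j^3 - 9*j) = j*(j - 4)*(j^2 - 9) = j*(j - 4)*(j + 3)*(j - 3)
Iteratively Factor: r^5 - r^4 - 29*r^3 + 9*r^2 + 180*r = (r + 4)*(r^4 - 5*r^3 - 9*r^2 + 45*r) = (r - 3)*(r + 4)*(r^3 - 2*r^2 - 15*r) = (r - 3)*(r + 3)*(r + 4)*(r^2 - 5*r) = r*(r - 3)*(r + 3)*(r + 4)*(r - 5)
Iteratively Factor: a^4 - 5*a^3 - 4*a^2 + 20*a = (a - 5)*(a^3 - 4*a) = (a - 5)*(a - 2)*(a^2 + 2*a) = a*(a - 5)*(a - 2)*(a + 2)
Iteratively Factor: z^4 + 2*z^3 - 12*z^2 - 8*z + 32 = (z + 2)*(z^3 - 12*z + 16) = (z - 2)*(z + 2)*(z^2 + 2*z - 8) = (z - 2)*(z + 2)*(z + 4)*(z - 2)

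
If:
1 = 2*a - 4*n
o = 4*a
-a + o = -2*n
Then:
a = 1/8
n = -3/16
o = 1/2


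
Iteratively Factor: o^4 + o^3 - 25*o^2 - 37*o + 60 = (o + 3)*(o^3 - 2*o^2 - 19*o + 20) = (o - 5)*(o + 3)*(o^2 + 3*o - 4) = (o - 5)*(o - 1)*(o + 3)*(o + 4)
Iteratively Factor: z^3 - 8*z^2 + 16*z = (z - 4)*(z^2 - 4*z) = z*(z - 4)*(z - 4)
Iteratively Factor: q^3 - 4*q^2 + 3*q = (q)*(q^2 - 4*q + 3) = q*(q - 1)*(q - 3)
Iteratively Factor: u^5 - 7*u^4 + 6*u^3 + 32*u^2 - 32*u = (u - 4)*(u^4 - 3*u^3 - 6*u^2 + 8*u) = u*(u - 4)*(u^3 - 3*u^2 - 6*u + 8) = u*(u - 4)^2*(u^2 + u - 2) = u*(u - 4)^2*(u - 1)*(u + 2)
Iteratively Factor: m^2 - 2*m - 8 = (m - 4)*(m + 2)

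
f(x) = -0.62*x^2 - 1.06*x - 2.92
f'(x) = -1.24*x - 1.06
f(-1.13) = -2.51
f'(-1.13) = 0.34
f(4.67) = -21.39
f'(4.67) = -6.85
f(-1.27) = -2.57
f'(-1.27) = 0.51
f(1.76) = -6.71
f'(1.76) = -3.24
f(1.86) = -7.04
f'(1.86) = -3.37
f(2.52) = -9.53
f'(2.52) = -4.18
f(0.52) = -3.64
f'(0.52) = -1.70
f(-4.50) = -10.70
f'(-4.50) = 4.52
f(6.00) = -31.60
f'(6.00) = -8.50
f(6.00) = -31.60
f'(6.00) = -8.50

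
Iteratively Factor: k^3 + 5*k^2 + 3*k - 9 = (k - 1)*(k^2 + 6*k + 9) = (k - 1)*(k + 3)*(k + 3)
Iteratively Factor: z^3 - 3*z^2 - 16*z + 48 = (z + 4)*(z^2 - 7*z + 12) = (z - 4)*(z + 4)*(z - 3)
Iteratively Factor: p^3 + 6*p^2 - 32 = (p + 4)*(p^2 + 2*p - 8) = (p - 2)*(p + 4)*(p + 4)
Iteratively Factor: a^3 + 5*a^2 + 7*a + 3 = (a + 3)*(a^2 + 2*a + 1) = (a + 1)*(a + 3)*(a + 1)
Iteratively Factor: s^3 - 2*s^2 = (s)*(s^2 - 2*s) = s^2*(s - 2)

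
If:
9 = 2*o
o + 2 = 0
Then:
No Solution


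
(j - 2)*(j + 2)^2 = j^3 + 2*j^2 - 4*j - 8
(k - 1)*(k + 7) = k^2 + 6*k - 7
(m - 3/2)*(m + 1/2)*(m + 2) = m^3 + m^2 - 11*m/4 - 3/2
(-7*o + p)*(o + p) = -7*o^2 - 6*o*p + p^2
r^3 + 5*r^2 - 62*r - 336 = (r - 8)*(r + 6)*(r + 7)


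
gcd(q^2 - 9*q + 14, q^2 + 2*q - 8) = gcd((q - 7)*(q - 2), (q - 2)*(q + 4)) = q - 2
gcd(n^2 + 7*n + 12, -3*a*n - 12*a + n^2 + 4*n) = n + 4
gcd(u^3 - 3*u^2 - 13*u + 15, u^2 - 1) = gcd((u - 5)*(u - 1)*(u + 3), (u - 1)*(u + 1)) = u - 1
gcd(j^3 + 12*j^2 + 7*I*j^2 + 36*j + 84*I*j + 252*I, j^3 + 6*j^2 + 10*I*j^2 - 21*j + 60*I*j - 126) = j^2 + j*(6 + 7*I) + 42*I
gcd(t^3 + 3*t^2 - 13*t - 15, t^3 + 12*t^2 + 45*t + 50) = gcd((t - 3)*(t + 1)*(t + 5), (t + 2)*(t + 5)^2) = t + 5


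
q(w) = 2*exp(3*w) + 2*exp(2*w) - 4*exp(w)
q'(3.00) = 50151.88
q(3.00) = 16932.68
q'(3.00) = 50151.88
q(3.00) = 16932.68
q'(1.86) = 1729.79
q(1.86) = 586.98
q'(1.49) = 585.14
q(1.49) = 196.34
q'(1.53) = 657.80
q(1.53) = 221.17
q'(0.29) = 16.12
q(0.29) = 3.00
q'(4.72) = 8517493.40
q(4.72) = 2847253.16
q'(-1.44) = -0.64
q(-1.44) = -0.81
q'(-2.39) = -0.33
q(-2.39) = -0.35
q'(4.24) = 2025205.26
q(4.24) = 678094.97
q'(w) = 6*exp(3*w) + 4*exp(2*w) - 4*exp(w)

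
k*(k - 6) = k^2 - 6*k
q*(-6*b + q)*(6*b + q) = -36*b^2*q + q^3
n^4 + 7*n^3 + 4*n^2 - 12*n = n*(n - 1)*(n + 2)*(n + 6)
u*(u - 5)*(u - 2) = u^3 - 7*u^2 + 10*u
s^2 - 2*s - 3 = (s - 3)*(s + 1)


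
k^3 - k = k*(k - 1)*(k + 1)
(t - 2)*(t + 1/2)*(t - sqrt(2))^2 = t^4 - 2*sqrt(2)*t^3 - 3*t^3/2 + t^2 + 3*sqrt(2)*t^2 - 3*t + 2*sqrt(2)*t - 2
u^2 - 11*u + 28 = (u - 7)*(u - 4)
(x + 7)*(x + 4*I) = x^2 + 7*x + 4*I*x + 28*I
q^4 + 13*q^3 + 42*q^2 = q^2*(q + 6)*(q + 7)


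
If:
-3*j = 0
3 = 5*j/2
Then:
No Solution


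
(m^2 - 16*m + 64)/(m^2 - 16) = (m^2 - 16*m + 64)/(m^2 - 16)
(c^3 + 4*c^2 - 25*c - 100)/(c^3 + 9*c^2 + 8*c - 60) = (c^2 - c - 20)/(c^2 + 4*c - 12)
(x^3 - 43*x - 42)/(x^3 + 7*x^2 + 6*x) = (x - 7)/x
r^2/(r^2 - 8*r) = r/(r - 8)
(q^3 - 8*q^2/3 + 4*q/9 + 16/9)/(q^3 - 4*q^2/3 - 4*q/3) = (q - 4/3)/q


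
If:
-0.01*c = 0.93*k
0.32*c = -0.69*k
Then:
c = 0.00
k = 0.00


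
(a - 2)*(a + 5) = a^2 + 3*a - 10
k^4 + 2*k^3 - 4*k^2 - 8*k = k*(k - 2)*(k + 2)^2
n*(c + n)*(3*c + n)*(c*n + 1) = 3*c^3*n^2 + 4*c^2*n^3 + 3*c^2*n + c*n^4 + 4*c*n^2 + n^3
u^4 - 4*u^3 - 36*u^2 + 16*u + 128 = (u - 8)*(u - 2)*(u + 2)*(u + 4)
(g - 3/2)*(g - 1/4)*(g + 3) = g^3 + 5*g^2/4 - 39*g/8 + 9/8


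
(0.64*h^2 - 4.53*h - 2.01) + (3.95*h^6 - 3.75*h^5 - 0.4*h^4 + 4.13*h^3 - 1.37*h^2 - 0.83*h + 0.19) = 3.95*h^6 - 3.75*h^5 - 0.4*h^4 + 4.13*h^3 - 0.73*h^2 - 5.36*h - 1.82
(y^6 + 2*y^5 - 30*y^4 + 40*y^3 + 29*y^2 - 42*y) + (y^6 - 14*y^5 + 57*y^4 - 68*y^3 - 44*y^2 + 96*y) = 2*y^6 - 12*y^5 + 27*y^4 - 28*y^3 - 15*y^2 + 54*y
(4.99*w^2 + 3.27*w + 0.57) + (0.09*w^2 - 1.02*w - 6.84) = 5.08*w^2 + 2.25*w - 6.27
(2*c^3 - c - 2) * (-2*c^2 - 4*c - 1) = -4*c^5 - 8*c^4 + 8*c^2 + 9*c + 2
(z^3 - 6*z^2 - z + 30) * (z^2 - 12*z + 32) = z^5 - 18*z^4 + 103*z^3 - 150*z^2 - 392*z + 960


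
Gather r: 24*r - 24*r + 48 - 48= 0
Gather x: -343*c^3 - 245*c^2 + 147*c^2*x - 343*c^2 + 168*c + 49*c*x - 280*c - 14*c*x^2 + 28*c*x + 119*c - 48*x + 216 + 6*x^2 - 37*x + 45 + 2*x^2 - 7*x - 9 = -343*c^3 - 588*c^2 + 7*c + x^2*(8 - 14*c) + x*(147*c^2 + 77*c - 92) + 252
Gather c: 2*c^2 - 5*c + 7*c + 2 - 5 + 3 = 2*c^2 + 2*c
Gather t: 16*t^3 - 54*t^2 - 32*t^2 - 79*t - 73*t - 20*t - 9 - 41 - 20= 16*t^3 - 86*t^2 - 172*t - 70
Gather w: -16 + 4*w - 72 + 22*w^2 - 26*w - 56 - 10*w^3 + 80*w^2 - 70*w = -10*w^3 + 102*w^2 - 92*w - 144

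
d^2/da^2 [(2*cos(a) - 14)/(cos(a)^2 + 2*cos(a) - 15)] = 2*(-9*(1 - cos(2*a))^2*cos(a)/4 + 15*(1 - cos(2*a))^2/2 - 43*cos(a) + 218*cos(2*a) - 27*cos(3*a)/2 + cos(5*a)/2 - 18)/((cos(a) - 3)^3*(cos(a) + 5)^3)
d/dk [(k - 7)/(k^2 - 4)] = (k^2 - 2*k*(k - 7) - 4)/(k^2 - 4)^2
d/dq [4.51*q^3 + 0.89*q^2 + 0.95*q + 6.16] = 13.53*q^2 + 1.78*q + 0.95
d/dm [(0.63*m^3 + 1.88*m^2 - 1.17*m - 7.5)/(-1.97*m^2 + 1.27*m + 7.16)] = (-1.2411*m^4 + 1.6002*m^3 + 13.6151*m^2 - 2.6284*m + 1.1478)/(3.8809*m^4 - 5.0038*m^3 - 26.5975*m^2 + 18.1864*m + 51.2656)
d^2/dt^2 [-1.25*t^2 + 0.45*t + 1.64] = -2.50000000000000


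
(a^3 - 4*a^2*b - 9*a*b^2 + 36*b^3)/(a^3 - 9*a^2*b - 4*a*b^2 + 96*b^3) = (a - 3*b)/(a - 8*b)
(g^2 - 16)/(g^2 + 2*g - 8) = (g - 4)/(g - 2)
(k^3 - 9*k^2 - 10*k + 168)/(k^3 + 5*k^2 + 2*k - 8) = (k^2 - 13*k + 42)/(k^2 + k - 2)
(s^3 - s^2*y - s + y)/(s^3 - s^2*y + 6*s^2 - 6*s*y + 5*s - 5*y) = (s - 1)/(s + 5)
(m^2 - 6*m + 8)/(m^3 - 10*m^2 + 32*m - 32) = 1/(m - 4)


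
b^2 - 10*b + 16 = (b - 8)*(b - 2)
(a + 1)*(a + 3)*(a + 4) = a^3 + 8*a^2 + 19*a + 12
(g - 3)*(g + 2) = g^2 - g - 6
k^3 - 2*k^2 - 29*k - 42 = (k - 7)*(k + 2)*(k + 3)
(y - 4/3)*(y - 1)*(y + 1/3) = y^3 - 2*y^2 + 5*y/9 + 4/9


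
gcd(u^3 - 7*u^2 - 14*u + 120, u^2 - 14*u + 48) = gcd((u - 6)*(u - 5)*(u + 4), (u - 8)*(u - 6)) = u - 6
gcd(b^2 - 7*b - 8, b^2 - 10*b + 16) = b - 8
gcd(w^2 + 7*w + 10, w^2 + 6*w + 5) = w + 5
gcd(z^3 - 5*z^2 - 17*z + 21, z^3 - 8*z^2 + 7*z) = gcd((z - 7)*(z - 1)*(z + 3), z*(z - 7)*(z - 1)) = z^2 - 8*z + 7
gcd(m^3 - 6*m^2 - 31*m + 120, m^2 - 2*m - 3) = m - 3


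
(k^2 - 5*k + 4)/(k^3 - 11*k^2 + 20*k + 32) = (k - 1)/(k^2 - 7*k - 8)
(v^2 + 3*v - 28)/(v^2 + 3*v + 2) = (v^2 + 3*v - 28)/(v^2 + 3*v + 2)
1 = 1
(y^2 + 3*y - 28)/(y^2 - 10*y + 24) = (y + 7)/(y - 6)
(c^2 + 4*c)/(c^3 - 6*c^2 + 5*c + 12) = c*(c + 4)/(c^3 - 6*c^2 + 5*c + 12)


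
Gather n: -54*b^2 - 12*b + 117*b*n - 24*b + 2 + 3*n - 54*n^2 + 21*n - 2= -54*b^2 - 36*b - 54*n^2 + n*(117*b + 24)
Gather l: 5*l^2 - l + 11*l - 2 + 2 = 5*l^2 + 10*l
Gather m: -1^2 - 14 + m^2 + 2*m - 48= m^2 + 2*m - 63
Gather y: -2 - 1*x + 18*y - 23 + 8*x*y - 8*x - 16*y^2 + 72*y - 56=-9*x - 16*y^2 + y*(8*x + 90) - 81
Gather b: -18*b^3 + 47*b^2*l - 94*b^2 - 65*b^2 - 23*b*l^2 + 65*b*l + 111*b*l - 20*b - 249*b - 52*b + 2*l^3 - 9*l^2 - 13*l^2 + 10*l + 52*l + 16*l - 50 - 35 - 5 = -18*b^3 + b^2*(47*l - 159) + b*(-23*l^2 + 176*l - 321) + 2*l^3 - 22*l^2 + 78*l - 90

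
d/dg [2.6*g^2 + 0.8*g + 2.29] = 5.2*g + 0.8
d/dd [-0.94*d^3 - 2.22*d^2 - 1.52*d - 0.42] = -2.82*d^2 - 4.44*d - 1.52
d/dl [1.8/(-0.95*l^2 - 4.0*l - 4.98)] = (3.42*l + 7.2)/(0.95*l^2 + 4.0*l + 4.98)^2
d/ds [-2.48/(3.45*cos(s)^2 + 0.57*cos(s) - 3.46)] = -(17.112*cos(s) + 1.4136)*sin(s)/(3.45*cos(s)^2 + 0.57*cos(s) - 3.46)^2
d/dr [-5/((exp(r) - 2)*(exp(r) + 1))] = (10*exp(r) - 5)/(4*(exp(r) - 2)^2*cosh(r/2)^2)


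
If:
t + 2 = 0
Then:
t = -2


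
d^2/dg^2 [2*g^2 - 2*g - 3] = 4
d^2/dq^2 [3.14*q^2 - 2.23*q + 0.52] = 6.28000000000000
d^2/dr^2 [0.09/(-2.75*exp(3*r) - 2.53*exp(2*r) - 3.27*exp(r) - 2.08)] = ((2.2275*exp(2*r) + 0.9108*exp(r) + 0.2943)*(2.75*exp(3*r) + 2.53*exp(2*r) + 3.27*exp(r) + 2.08) - 0.09*(8.25*exp(2*r) + 5.06*exp(r) + 3.27)*(16.5*exp(2*r) + 10.12*exp(r) + 6.54)*exp(r))*exp(r)/(2.75*exp(3*r) + 2.53*exp(2*r) + 3.27*exp(r) + 2.08)^3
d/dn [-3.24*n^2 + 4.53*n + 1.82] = 4.53 - 6.48*n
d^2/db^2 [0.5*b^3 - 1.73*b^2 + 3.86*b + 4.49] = 3.0*b - 3.46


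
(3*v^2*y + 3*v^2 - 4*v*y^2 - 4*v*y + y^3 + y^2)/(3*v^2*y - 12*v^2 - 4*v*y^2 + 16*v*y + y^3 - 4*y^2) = (y + 1)/(y - 4)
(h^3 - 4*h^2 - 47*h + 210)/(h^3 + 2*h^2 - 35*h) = (h - 6)/h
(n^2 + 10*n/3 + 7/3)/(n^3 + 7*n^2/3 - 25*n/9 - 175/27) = 9*(n + 1)/(9*n^2 - 25)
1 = 1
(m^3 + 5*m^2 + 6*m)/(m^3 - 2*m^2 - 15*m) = (m + 2)/(m - 5)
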